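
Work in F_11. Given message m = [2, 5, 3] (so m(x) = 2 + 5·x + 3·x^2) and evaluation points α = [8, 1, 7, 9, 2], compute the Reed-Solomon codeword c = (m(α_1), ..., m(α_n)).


c = [3, 10, 8, 4, 2]

Message polynomial: m(x) = 2 + 5·x + 3·x^2 (mod 11).
For each evaluation point α_i, compute m(α_i) mod 11:
  α_1 = 8: Horner steps 3 → 7 → 3, so m(8) = 3.
  α_2 = 1: Horner steps 3 → 8 → 10, so m(1) = 10.
  α_3 = 7: Horner steps 3 → 4 → 8, so m(7) = 8.
  α_4 = 9: Horner steps 3 → 10 → 4, so m(9) = 4.
  α_5 = 2: Horner steps 3 → 0 → 2, so m(2) = 2.
Codeword c = [3, 10, 8, 4, 2] ∈ F_11^5.


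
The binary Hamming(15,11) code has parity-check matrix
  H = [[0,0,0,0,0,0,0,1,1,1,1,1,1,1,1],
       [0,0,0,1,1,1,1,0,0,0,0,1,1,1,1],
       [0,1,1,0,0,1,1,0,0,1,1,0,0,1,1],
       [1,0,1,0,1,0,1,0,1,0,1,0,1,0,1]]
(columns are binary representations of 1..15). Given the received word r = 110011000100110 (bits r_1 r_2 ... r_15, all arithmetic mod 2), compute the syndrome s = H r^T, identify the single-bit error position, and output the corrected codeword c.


s = (1, 0, 0, 1)^T, error position = 9, corrected codeword c = 110011001100110

Compute s = H r^T mod 2 one row at a time:
  s_1 = 0 + 0 + 1 + 0 + 0 + 1 + 1 + 0 = 3 ≡ 1 (mod 2).
  s_2 = 0 + 1 + 1 + 0 + 0 + 1 + 1 + 0 = 4 ≡ 0 (mod 2).
  s_3 = 1 + 0 + 1 + 0 + 1 + 0 + 1 + 0 = 4 ≡ 0 (mod 2).
  s_4 = 1 + 0 + 1 + 0 + 0 + 0 + 1 + 0 = 3 ≡ 1 (mod 2).
s = (1, 0, 0, 1)^T — this equals column 9 of H (binary 1001), so error is at position 9.
Correct: flip bit 9 of r = 110011000100110 to get c = 110011001100110.


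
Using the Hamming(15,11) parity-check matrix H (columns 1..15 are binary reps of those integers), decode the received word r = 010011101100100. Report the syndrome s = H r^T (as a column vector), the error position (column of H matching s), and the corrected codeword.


s = (1, 0, 0, 0)^T, error position = 8, corrected codeword c = 010011111100100

Compute s = H r^T mod 2 one row at a time:
  s_1 = 0 + 1 + 1 + 0 + 0 + 1 + 0 + 0 = 3 ≡ 1 (mod 2).
  s_2 = 0 + 1 + 1 + 1 + 0 + 1 + 0 + 0 = 4 ≡ 0 (mod 2).
  s_3 = 1 + 0 + 1 + 1 + 1 + 0 + 0 + 0 = 4 ≡ 0 (mod 2).
  s_4 = 0 + 0 + 1 + 1 + 1 + 0 + 1 + 0 = 4 ≡ 0 (mod 2).
s = (1, 0, 0, 0)^T — this equals column 8 of H (binary 1000), so error is at position 8.
Correct: flip bit 8 of r = 010011101100100 to get c = 010011111100100.


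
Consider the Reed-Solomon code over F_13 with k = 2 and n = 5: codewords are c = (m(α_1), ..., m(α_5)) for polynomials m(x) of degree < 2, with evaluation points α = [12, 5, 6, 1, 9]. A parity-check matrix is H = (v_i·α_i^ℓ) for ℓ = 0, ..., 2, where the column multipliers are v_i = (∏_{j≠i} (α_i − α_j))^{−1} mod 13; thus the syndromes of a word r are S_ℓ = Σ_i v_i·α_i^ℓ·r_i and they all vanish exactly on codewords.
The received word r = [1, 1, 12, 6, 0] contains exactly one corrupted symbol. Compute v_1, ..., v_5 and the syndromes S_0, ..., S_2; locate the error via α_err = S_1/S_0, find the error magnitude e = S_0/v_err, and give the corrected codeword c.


S = (10, 11, 3), error at position 2, error magnitude e = 11, c = [1, 3, 12, 6, 0].

Step 1: column multipliers v_i = (∏_{j≠i}(α_i − α_j))^{−1} mod 13.
  i = 1 (α = 12): (12−5)(12−6)(12−1)(12−9) = 7·6·11·3 = 1386 ≡ 8, so v_1 = 8^{−1} = 5 (mod 13).
  i = 2 (α = 5): (5−12)(5−6)(5−1)(5−9) = (−7)·(−1)·4·(−4) = −112 ≡ 5, so v_2 = 5^{−1} = 8 (mod 13).
  i = 3 (α = 6): (6−12)(6−5)(6−1)(6−9) = (−6)·1·5·(−3) = 90 ≡ 12, so v_3 = 12^{−1} = 12 (mod 13).
  i = 4 (α = 1): (1−12)(1−5)(1−6)(1−9) = (−11)·(−4)·(−5)·(−8) = 1760 ≡ 5, so v_4 = 5^{−1} = 8 (mod 13).
  i = 5 (α = 9): (9−12)(9−5)(9−6)(9−1) = (−3)·4·3·8 = −288 ≡ 11, so v_5 = 11^{−1} = 6 (mod 13).
  v = [5, 8, 12, 8, 6].
Step 2: syndromes of r = [1, 1, 12, 6, 0] (all sums mod 13).
  S_0 = Σ v_i r_i = 5·1 + 8·1 + 12·12 + 8·6 + 6·0 = 205 ≡ 10.
  S_1 = Σ v_i α_i r_i = 5·12·1 + 8·5·1 + 12·6·12 + 8·1·6 + 6·9·0 = 1012 ≡ 11.
  α_i^2 mod 13 = [1, 12, 10, 1, 3].
  S_2 = Σ v_i α_i^2 r_i = 5·1·1 + 8·12·1 + 12·10·12 + 8·1·6 + 6·3·0 = 1589 ≡ 3.
  S = (10, 11, 3) ≠ 0, so r is not a codeword (an error is present).
Step 3: locate the error. For a single error e at position i, S_ℓ = v_i·e·α_i^ℓ, so α_err = S_1/S_0.
  S_0^{−1} = 10^{−1} = 4 (mod 13), so α_err = 11·4 = 44 ≡ 5 = α_2. Error position i = 2.
  Consistency check: S_2/S_1 = 3·6 = 18 ≡ 5 = α_err ✓ (single-error assumption holds).
Step 4: error magnitude e = S_0/v_2 = S_0·∏_{j≠2}(α_2 − α_j) = 10·5 = 50 ≡ 11 (mod 13).
Step 5: correct position 2: c_2 = r_2 − e = 1 − 11 ≡ 3 (mod 13). Hence c = [1, 3, 12, 6, 0].
  Check: interpolating c through the α_i gives m(x) = 10 + 9·x (degree < 2) with m(α_i) = c_i for every i, so c is indeed a codeword.


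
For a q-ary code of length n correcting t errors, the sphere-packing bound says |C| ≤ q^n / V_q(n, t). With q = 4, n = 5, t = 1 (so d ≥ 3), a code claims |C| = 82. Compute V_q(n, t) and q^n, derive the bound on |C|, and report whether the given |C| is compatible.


V_q(n, t) = 16, q^n = 1024, Hamming bound = 64, |C| = 82 > bound (violated).

Step 1: Compute V_q(n, t) = Σ_{j=0}^1 C(n, j) (q−1)^j.
  j = 0: C(5,0)·(3)^0 = 1·1 = 1.
  j = 1: C(5,1)·(3)^1 = 5·3 = 15.
  V_q(n, t) = 1 + 15 = 16.
Step 2: q^n = 4^5 = 1024.
Step 3: Hamming bound ⌊q^n / V_q(n,t)⌋ = ⌊1024/16⌋ = 64.
Step 4: Compare |C| = 82 to 64: violated.
The claimed |C| lies above the Hamming bound, so no 4-ary code of length 5 with d ≥ 3 can have 82 codewords.


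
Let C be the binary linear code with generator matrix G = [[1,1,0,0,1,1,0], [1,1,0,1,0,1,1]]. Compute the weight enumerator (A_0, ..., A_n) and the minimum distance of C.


Weight distribution: A_0 = 1, A_3 = 1, A_4 = 1, A_5 = 1. Minimum distance d = 3.

Enumerate all 2^2 = 4 messages m ∈ F_2^2.
For each, compute codeword c = mG in F_2^7, then tally its weight.
  m = 00 → c = 0000000, weight = 0.
  m = 10 → c = 1100110, weight = 4.
  m = 01 → c = 1101011, weight = 5.
  m = 11 → c = 0001101, weight = 3.
Tally weights:
  weight 0: 1 codewords.
  weight 3: 1 codewords.
  weight 4: 1 codewords.
  weight 5: 1 codewords.
Minimum distance d = smallest w > 0 with A_w > 0 = 3.
Sanity: Σ A_w = 4 = 2^2 = 4 ✓.


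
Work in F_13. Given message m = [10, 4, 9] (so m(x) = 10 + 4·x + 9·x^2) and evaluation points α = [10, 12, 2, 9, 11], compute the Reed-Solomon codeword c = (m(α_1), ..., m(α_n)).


c = [1, 2, 2, 8, 12]

Message polynomial: m(x) = 10 + 4·x + 9·x^2 (mod 13).
For each evaluation point α_i, compute m(α_i) mod 13:
  α_1 = 10: Horner steps 9 → 3 → 1, so m(10) = 1.
  α_2 = 12: Horner steps 9 → 8 → 2, so m(12) = 2.
  α_3 = 2: Horner steps 9 → 9 → 2, so m(2) = 2.
  α_4 = 9: Horner steps 9 → 7 → 8, so m(9) = 8.
  α_5 = 11: Horner steps 9 → 12 → 12, so m(11) = 12.
Codeword c = [1, 2, 2, 8, 12] ∈ F_13^5.


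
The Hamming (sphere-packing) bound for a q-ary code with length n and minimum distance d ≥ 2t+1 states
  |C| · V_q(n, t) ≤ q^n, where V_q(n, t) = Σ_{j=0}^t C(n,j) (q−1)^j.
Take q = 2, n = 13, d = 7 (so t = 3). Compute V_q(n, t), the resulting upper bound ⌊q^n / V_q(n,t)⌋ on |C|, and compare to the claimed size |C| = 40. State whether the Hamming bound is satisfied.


V_q(n, t) = 378, q^n = 8192, Hamming bound = 21, |C| = 40 > bound (violated).

Step 1: Compute V_q(n, t) = Σ_{j=0}^3 C(n, j) (q−1)^j.
  j = 0: C(13,0)·(1)^0 = 1·1 = 1.
  j = 1: C(13,1)·(1)^1 = 13·1 = 13.
  j = 2: C(13,2)·(1)^2 = 78·1 = 78.
  j = 3: C(13,3)·(1)^3 = 286·1 = 286.
  V_q(n, t) = 1 + 13 + 78 + 286 = 378.
Step 2: q^n = 2^13 = 8192.
Step 3: Hamming bound ⌊q^n / V_q(n,t)⌋ = ⌊8192/378⌋ = 21.
Step 4: Compare |C| = 40 to 21: violated.
The claimed |C| lies above the Hamming bound, so no 2-ary code of length 13 with d ≥ 7 can have 40 codewords.


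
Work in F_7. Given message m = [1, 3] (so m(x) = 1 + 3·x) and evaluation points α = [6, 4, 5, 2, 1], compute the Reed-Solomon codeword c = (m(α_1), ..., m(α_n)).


c = [5, 6, 2, 0, 4]

Message polynomial: m(x) = 1 + 3·x (mod 7).
For each evaluation point α_i, compute m(α_i) mod 7:
  α_1 = 6: Horner steps 3 → 5, so m(6) = 5.
  α_2 = 4: Horner steps 3 → 6, so m(4) = 6.
  α_3 = 5: Horner steps 3 → 2, so m(5) = 2.
  α_4 = 2: Horner steps 3 → 0, so m(2) = 0.
  α_5 = 1: Horner steps 3 → 4, so m(1) = 4.
Codeword c = [5, 6, 2, 0, 4] ∈ F_7^5.


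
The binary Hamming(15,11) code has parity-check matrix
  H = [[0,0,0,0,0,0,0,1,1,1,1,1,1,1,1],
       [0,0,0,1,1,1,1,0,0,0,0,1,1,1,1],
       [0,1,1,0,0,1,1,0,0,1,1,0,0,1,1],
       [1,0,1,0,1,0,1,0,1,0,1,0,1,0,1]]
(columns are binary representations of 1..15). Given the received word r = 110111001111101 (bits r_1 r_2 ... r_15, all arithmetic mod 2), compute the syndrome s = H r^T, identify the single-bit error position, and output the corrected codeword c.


s = (0, 0, 1, 0)^T, error position = 2, corrected codeword c = 100111001111101

Compute s = H r^T mod 2 one row at a time:
  s_1 = 0 + 1 + 1 + 1 + 1 + 1 + 0 + 1 = 6 ≡ 0 (mod 2).
  s_2 = 1 + 1 + 1 + 0 + 1 + 1 + 0 + 1 = 6 ≡ 0 (mod 2).
  s_3 = 1 + 0 + 1 + 0 + 1 + 1 + 0 + 1 = 5 ≡ 1 (mod 2).
  s_4 = 1 + 0 + 1 + 0 + 1 + 1 + 1 + 1 = 6 ≡ 0 (mod 2).
s = (0, 0, 1, 0)^T — this equals column 2 of H (binary 0010), so error is at position 2.
Correct: flip bit 2 of r = 110111001111101 to get c = 100111001111101.


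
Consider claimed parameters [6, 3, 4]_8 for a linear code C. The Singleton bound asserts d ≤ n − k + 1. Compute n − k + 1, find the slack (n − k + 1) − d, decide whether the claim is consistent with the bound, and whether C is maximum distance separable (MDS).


Singleton RHS = n − k + 1 = 4, slack = 0, bound satisfied, MDS.

Singleton bound: d ≤ n − k + 1.
Here n = 6, k = 3, so n − k + 1 = 4.
Given d = 4, check d ≤ 4: YES.
Slack = (n − k + 1) − d = 0.
The code is MDS (slack = 0).
Description: the claimed parameters are [6, 3, 4]_8; such a code would be MDS (meets Singleton bound).


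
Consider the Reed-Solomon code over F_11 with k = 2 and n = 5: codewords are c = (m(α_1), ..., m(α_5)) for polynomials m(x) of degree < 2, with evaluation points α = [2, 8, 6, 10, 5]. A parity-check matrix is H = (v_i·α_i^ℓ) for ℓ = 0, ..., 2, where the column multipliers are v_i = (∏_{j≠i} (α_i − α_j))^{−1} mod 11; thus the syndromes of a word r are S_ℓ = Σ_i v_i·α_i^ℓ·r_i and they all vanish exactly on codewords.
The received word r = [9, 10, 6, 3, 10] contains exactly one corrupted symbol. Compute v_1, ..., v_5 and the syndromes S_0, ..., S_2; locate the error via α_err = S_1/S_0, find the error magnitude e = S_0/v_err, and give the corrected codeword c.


S = (5, 3, 4), error at position 5, error magnitude e = 6, c = [9, 10, 6, 3, 4].

Step 1: column multipliers v_i = (∏_{j≠i}(α_i − α_j))^{−1} mod 11.
  i = 1 (α = 2): (2−8)(2−6)(2−10)(2−5) = (−6)·(−4)·(−8)·(−3) = 576 ≡ 4, so v_1 = 4^{−1} = 3 (mod 11).
  i = 2 (α = 8): (8−2)(8−6)(8−10)(8−5) = 6·2·(−2)·3 = −72 ≡ 5, so v_2 = 5^{−1} = 9 (mod 11).
  i = 3 (α = 6): (6−2)(6−8)(6−10)(6−5) = 4·(−2)·(−4)·1 = 32 ≡ 10, so v_3 = 10^{−1} = 10 (mod 11).
  i = 4 (α = 10): (10−2)(10−8)(10−6)(10−5) = 8·2·4·5 = 320 ≡ 1, so v_4 = 1^{−1} = 1 (mod 11).
  i = 5 (α = 5): (5−2)(5−8)(5−6)(5−10) = 3·(−3)·(−1)·(−5) = −45 ≡ 10, so v_5 = 10^{−1} = 10 (mod 11).
  v = [3, 9, 10, 1, 10].
Step 2: syndromes of r = [9, 10, 6, 3, 10] (all sums mod 11).
  S_0 = Σ v_i r_i = 3·9 + 9·10 + 10·6 + 1·3 + 10·10 = 280 ≡ 5.
  S_1 = Σ v_i α_i r_i = 3·2·9 + 9·8·10 + 10·6·6 + 1·10·3 + 10·5·10 = 1664 ≡ 3.
  α_i^2 mod 11 = [4, 9, 3, 1, 3].
  S_2 = Σ v_i α_i^2 r_i = 3·4·9 + 9·9·10 + 10·3·6 + 1·1·3 + 10·3·10 = 1401 ≡ 4.
  S = (5, 3, 4) ≠ 0, so r is not a codeword (an error is present).
Step 3: locate the error. For a single error e at position i, S_ℓ = v_i·e·α_i^ℓ, so α_err = S_1/S_0.
  S_0^{−1} = 5^{−1} = 9 (mod 11), so α_err = 3·9 = 27 ≡ 5 = α_5. Error position i = 5.
  Consistency check: S_2/S_1 = 4·4 = 16 ≡ 5 = α_err ✓ (single-error assumption holds).
Step 4: error magnitude e = S_0/v_5 = S_0·∏_{j≠5}(α_5 − α_j) = 5·10 = 50 ≡ 6 (mod 11).
Step 5: correct position 5: c_5 = r_5 − e = 10 − 6 ≡ 4 (mod 11). Hence c = [9, 10, 6, 3, 4].
  Check: interpolating c through the α_i gives m(x) = 5 + 2·x (degree < 2) with m(α_i) = c_i for every i, so c is indeed a codeword.


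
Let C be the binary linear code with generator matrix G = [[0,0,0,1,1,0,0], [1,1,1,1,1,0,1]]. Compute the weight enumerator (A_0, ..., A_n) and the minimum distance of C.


Weight distribution: A_0 = 1, A_2 = 1, A_4 = 1, A_6 = 1. Minimum distance d = 2.

Enumerate all 2^2 = 4 messages m ∈ F_2^2.
For each, compute codeword c = mG in F_2^7, then tally its weight.
  m = 00 → c = 0000000, weight = 0.
  m = 10 → c = 0001100, weight = 2.
  m = 01 → c = 1111101, weight = 6.
  m = 11 → c = 1110001, weight = 4.
Tally weights:
  weight 0: 1 codewords.
  weight 2: 1 codewords.
  weight 4: 1 codewords.
  weight 6: 1 codewords.
Minimum distance d = smallest w > 0 with A_w > 0 = 2.
Sanity: Σ A_w = 4 = 2^2 = 4 ✓.


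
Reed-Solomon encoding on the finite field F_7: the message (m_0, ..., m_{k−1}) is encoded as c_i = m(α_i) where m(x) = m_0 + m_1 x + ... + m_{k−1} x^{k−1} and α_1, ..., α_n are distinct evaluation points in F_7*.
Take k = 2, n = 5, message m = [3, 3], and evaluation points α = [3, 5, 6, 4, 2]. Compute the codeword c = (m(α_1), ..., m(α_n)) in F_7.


c = [5, 4, 0, 1, 2]

Message polynomial: m(x) = 3 + 3·x (mod 7).
For each evaluation point α_i, compute m(α_i) mod 7:
  α_1 = 3: Horner steps 3 → 5, so m(3) = 5.
  α_2 = 5: Horner steps 3 → 4, so m(5) = 4.
  α_3 = 6: Horner steps 3 → 0, so m(6) = 0.
  α_4 = 4: Horner steps 3 → 1, so m(4) = 1.
  α_5 = 2: Horner steps 3 → 2, so m(2) = 2.
Codeword c = [5, 4, 0, 1, 2] ∈ F_7^5.


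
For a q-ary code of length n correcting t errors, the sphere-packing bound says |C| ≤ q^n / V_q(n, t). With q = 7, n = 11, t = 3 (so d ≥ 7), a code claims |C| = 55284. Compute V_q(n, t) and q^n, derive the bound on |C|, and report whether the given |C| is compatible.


V_q(n, t) = 37687, q^n = 1977326743, Hamming bound = 52467, |C| = 55284 > bound (violated).

Step 1: Compute V_q(n, t) = Σ_{j=0}^3 C(n, j) (q−1)^j.
  j = 0: C(11,0)·(6)^0 = 1·1 = 1.
  j = 1: C(11,1)·(6)^1 = 11·6 = 66.
  j = 2: C(11,2)·(6)^2 = 55·36 = 1980.
  j = 3: C(11,3)·(6)^3 = 165·216 = 35640.
  V_q(n, t) = 1 + 66 + 1980 + 35640 = 37687.
Step 2: q^n = 7^11 = 1977326743.
Step 3: Hamming bound ⌊q^n / V_q(n,t)⌋ = ⌊1977326743/37687⌋ = 52467.
Step 4: Compare |C| = 55284 to 52467: violated.
The claimed |C| lies above the Hamming bound, so no 7-ary code of length 11 with d ≥ 7 can have 55284 codewords.


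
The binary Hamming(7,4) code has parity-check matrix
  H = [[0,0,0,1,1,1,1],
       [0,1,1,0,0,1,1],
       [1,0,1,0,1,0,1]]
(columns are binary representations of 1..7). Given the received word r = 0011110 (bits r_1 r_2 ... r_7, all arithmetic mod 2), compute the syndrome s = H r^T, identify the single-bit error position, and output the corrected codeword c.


s = (1, 0, 0)^T, error position = 4, corrected codeword c = 0010110

Compute s = H r^T mod 2 one row at a time:
  s_1 = 1 + 1 + 1 + 0 = 3 ≡ 1 (mod 2).
  s_2 = 0 + 1 + 1 + 0 = 2 ≡ 0 (mod 2).
  s_3 = 0 + 1 + 1 + 0 = 2 ≡ 0 (mod 2).
s = (1, 0, 0)^T — this equals column 4 of H (binary 100), so error is at position 4.
Correct: flip bit 4 of r = 0011110 to get c = 0010110.


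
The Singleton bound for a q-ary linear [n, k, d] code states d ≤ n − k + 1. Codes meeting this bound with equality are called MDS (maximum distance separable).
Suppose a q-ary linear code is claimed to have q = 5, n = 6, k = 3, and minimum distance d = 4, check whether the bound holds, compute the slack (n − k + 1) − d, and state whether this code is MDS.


Singleton RHS = n − k + 1 = 4, slack = 0, bound satisfied, MDS.

Singleton bound: d ≤ n − k + 1.
Here n = 6, k = 3, so n − k + 1 = 4.
Given d = 4, check d ≤ 4: YES.
Slack = (n − k + 1) − d = 0.
The code is MDS (slack = 0).
Description: the claimed parameters are [6, 3, 4]_5; such a code would be MDS (meets Singleton bound).


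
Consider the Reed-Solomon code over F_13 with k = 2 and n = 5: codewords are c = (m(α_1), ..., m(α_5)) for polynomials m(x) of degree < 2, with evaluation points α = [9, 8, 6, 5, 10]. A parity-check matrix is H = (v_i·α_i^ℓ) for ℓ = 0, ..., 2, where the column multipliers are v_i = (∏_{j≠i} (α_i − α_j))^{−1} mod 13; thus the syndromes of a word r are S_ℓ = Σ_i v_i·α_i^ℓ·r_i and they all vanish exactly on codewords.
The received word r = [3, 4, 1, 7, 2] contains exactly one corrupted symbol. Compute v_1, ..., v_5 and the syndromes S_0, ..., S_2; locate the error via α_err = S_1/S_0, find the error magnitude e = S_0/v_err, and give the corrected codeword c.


S = (4, 11, 1), error at position 3, error magnitude e = 8, c = [3, 4, 6, 7, 2].

Step 1: column multipliers v_i = (∏_{j≠i}(α_i − α_j))^{−1} mod 13.
  i = 1 (α = 9): (9−8)(9−6)(9−5)(9−10) = 1·3·4·(−1) = −12 ≡ 1, so v_1 = 1^{−1} = 1 (mod 13).
  i = 2 (α = 8): (8−9)(8−6)(8−5)(8−10) = (−1)·2·3·(−2) = 12 ≡ 12, so v_2 = 12^{−1} = 12 (mod 13).
  i = 3 (α = 6): (6−9)(6−8)(6−5)(6−10) = (−3)·(−2)·1·(−4) = −24 ≡ 2, so v_3 = 2^{−1} = 7 (mod 13).
  i = 4 (α = 5): (5−9)(5−8)(5−6)(5−10) = (−4)·(−3)·(−1)·(−5) = 60 ≡ 8, so v_4 = 8^{−1} = 5 (mod 13).
  i = 5 (α = 10): (10−9)(10−8)(10−6)(10−5) = 1·2·4·5 = 40 ≡ 1, so v_5 = 1^{−1} = 1 (mod 13).
  v = [1, 12, 7, 5, 1].
Step 2: syndromes of r = [3, 4, 1, 7, 2] (all sums mod 13).
  S_0 = Σ v_i r_i = 1·3 + 12·4 + 7·1 + 5·7 + 1·2 = 95 ≡ 4.
  S_1 = Σ v_i α_i r_i = 1·9·3 + 12·8·4 + 7·6·1 + 5·5·7 + 1·10·2 = 648 ≡ 11.
  α_i^2 mod 13 = [3, 12, 10, 12, 9].
  S_2 = Σ v_i α_i^2 r_i = 1·3·3 + 12·12·4 + 7·10·1 + 5·12·7 + 1·9·2 = 1093 ≡ 1.
  S = (4, 11, 1) ≠ 0, so r is not a codeword (an error is present).
Step 3: locate the error. For a single error e at position i, S_ℓ = v_i·e·α_i^ℓ, so α_err = S_1/S_0.
  S_0^{−1} = 4^{−1} = 10 (mod 13), so α_err = 11·10 = 110 ≡ 6 = α_3. Error position i = 3.
  Consistency check: S_2/S_1 = 1·6 = 6 ≡ 6 = α_err ✓ (single-error assumption holds).
Step 4: error magnitude e = S_0/v_3 = S_0·∏_{j≠3}(α_3 − α_j) = 4·2 = 8 ≡ 8 (mod 13).
Step 5: correct position 3: c_3 = r_3 − e = 1 − 8 ≡ 6 (mod 13). Hence c = [3, 4, 6, 7, 2].
  Check: interpolating c through the α_i gives m(x) = 12 + 12·x (degree < 2) with m(α_i) = c_i for every i, so c is indeed a codeword.


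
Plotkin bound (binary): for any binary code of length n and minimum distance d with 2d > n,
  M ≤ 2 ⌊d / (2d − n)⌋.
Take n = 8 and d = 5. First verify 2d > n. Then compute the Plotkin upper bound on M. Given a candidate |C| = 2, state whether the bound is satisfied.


Plotkin bound M ≤ 4; given |C| = 2 ≤ bound (satisfied).

Check applicability: 2d = 10, n = 8.
2d − n = 2 > 0, so Plotkin applies.
Compute d/(2d−n) = 5/2 ≈ 2.5000.
⌊d/(2d−n)⌋ = 2.
Plotkin bound: M ≤ 2·2 = 4.
Given |C| = 2, check: satisfied.
This |C| is below the Plotkin bound.


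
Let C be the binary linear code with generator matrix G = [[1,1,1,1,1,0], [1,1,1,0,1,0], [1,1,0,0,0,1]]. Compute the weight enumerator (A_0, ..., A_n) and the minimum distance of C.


Weight distribution: A_0 = 1, A_1 = 1, A_3 = 2, A_4 = 3, A_5 = 1. Minimum distance d = 1.

Enumerate all 2^3 = 8 messages m ∈ F_2^3.
For each, compute codeword c = mG in F_2^6, then tally its weight.
  m = 000 → c = 000000, weight = 0.
  m = 100 → c = 111110, weight = 5.
  m = 010 → c = 111010, weight = 4.
  m = 110 → c = 000100, weight = 1.
  m = 001 → c = 110001, weight = 3.
  m = 101 → c = 001111, weight = 4.
  m = 011 → c = 001011, weight = 3.
  m = 111 → c = 110101, weight = 4.
Tally weights:
  weight 0: 1 codewords.
  weight 1: 1 codewords.
  weight 3: 2 codewords.
  weight 4: 3 codewords.
  weight 5: 1 codewords.
Minimum distance d = smallest w > 0 with A_w > 0 = 1.
Sanity: Σ A_w = 8 = 2^3 = 8 ✓.


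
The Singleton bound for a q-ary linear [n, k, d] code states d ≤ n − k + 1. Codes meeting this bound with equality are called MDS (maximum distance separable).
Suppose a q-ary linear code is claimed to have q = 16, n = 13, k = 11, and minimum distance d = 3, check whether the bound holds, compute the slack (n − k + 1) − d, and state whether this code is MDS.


Singleton RHS = n − k + 1 = 3, slack = 0, bound satisfied, MDS.

Singleton bound: d ≤ n − k + 1.
Here n = 13, k = 11, so n − k + 1 = 3.
Given d = 3, check d ≤ 3: YES.
Slack = (n − k + 1) − d = 0.
The code is MDS (slack = 0).
Description: the claimed parameters are [13, 11, 3]_16; such a code would be MDS (meets Singleton bound).


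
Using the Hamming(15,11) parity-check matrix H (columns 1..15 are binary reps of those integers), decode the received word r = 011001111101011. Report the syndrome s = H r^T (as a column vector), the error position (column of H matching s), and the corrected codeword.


s = (0, 1, 1, 0)^T, error position = 6, corrected codeword c = 011000111101011

Compute s = H r^T mod 2 one row at a time:
  s_1 = 1 + 1 + 1 + 0 + 1 + 0 + 1 + 1 = 6 ≡ 0 (mod 2).
  s_2 = 0 + 0 + 1 + 1 + 1 + 0 + 1 + 1 = 5 ≡ 1 (mod 2).
  s_3 = 1 + 1 + 1 + 1 + 1 + 0 + 1 + 1 = 7 ≡ 1 (mod 2).
  s_4 = 0 + 1 + 0 + 1 + 1 + 0 + 0 + 1 = 4 ≡ 0 (mod 2).
s = (0, 1, 1, 0)^T — this equals column 6 of H (binary 0110), so error is at position 6.
Correct: flip bit 6 of r = 011001111101011 to get c = 011000111101011.


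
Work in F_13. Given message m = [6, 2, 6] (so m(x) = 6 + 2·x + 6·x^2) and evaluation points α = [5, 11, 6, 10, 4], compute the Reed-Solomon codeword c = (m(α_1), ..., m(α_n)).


c = [10, 0, 0, 2, 6]

Message polynomial: m(x) = 6 + 2·x + 6·x^2 (mod 13).
For each evaluation point α_i, compute m(α_i) mod 13:
  α_1 = 5: Horner steps 6 → 6 → 10, so m(5) = 10.
  α_2 = 11: Horner steps 6 → 3 → 0, so m(11) = 0.
  α_3 = 6: Horner steps 6 → 12 → 0, so m(6) = 0.
  α_4 = 10: Horner steps 6 → 10 → 2, so m(10) = 2.
  α_5 = 4: Horner steps 6 → 0 → 6, so m(4) = 6.
Codeword c = [10, 0, 0, 2, 6] ∈ F_13^5.


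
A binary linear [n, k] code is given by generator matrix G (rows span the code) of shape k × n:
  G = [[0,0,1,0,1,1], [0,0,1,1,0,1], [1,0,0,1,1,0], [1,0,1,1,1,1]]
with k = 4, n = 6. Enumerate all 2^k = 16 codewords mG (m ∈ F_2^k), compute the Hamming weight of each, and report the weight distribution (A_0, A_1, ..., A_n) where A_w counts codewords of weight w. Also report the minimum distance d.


Weight distribution: A_0 = 1, A_1 = 3, A_2 = 4, A_3 = 4, A_4 = 3, A_5 = 1. Minimum distance d = 1.

Enumerate all 2^4 = 16 messages m ∈ F_2^4.
For each, compute codeword c = mG in F_2^6, then tally its weight.
  m = 0000 → c = 000000, weight = 0.
  m = 1000 → c = 001011, weight = 3.
  m = 0100 → c = 001101, weight = 3.
  m = 1100 → c = 000110, weight = 2.
  m = 0010 → c = 100110, weight = 3.
  m = 1010 → c = 101101, weight = 4.
  m = 0110 → c = 101011, weight = 4.
  m = 1110 → c = 100000, weight = 1.
  m = 0001 → c = 101111, weight = 5.
  m = 1001 → c = 100100, weight = 2.
  m = 0101 → c = 100010, weight = 2.
  m = 1101 → c = 101001, weight = 3.
  m = 0011 → c = 001001, weight = 2.
  m = 1011 → c = 000010, weight = 1.
  m = 0111 → c = 000100, weight = 1.
  m = 1111 → c = 001111, weight = 4.
Tally weights:
  weight 0: 1 codewords.
  weight 1: 3 codewords.
  weight 2: 4 codewords.
  weight 3: 4 codewords.
  weight 4: 3 codewords.
  weight 5: 1 codewords.
Minimum distance d = smallest w > 0 with A_w > 0 = 1.
Sanity: Σ A_w = 16 = 2^4 = 16 ✓.


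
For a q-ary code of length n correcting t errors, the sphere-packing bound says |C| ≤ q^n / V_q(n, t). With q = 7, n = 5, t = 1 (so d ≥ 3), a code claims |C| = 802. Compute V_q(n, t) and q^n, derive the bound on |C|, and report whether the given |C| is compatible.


V_q(n, t) = 31, q^n = 16807, Hamming bound = 542, |C| = 802 > bound (violated).

Step 1: Compute V_q(n, t) = Σ_{j=0}^1 C(n, j) (q−1)^j.
  j = 0: C(5,0)·(6)^0 = 1·1 = 1.
  j = 1: C(5,1)·(6)^1 = 5·6 = 30.
  V_q(n, t) = 1 + 30 = 31.
Step 2: q^n = 7^5 = 16807.
Step 3: Hamming bound ⌊q^n / V_q(n,t)⌋ = ⌊16807/31⌋ = 542.
Step 4: Compare |C| = 802 to 542: violated.
The claimed |C| lies above the Hamming bound, so no 7-ary code of length 5 with d ≥ 3 can have 802 codewords.


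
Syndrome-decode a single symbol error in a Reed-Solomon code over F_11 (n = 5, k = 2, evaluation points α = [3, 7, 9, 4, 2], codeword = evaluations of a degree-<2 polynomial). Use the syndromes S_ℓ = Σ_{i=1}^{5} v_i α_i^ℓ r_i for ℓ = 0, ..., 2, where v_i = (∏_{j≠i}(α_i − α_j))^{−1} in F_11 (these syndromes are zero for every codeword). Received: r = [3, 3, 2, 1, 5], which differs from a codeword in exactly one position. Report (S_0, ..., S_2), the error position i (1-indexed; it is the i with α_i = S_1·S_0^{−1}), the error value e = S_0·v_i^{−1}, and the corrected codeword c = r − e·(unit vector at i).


S = (8, 1, 7), error at position 2, error magnitude e = 8, c = [3, 6, 2, 1, 5].

Step 1: column multipliers v_i = (∏_{j≠i}(α_i − α_j))^{−1} mod 11.
  i = 1 (α = 3): (3−7)(3−9)(3−4)(3−2) = (−4)·(−6)·(−1)·1 = −24 ≡ 9, so v_1 = 9^{−1} = 5 (mod 11).
  i = 2 (α = 7): (7−3)(7−9)(7−4)(7−2) = 4·(−2)·3·5 = −120 ≡ 1, so v_2 = 1^{−1} = 1 (mod 11).
  i = 3 (α = 9): (9−3)(9−7)(9−4)(9−2) = 6·2·5·7 = 420 ≡ 2, so v_3 = 2^{−1} = 6 (mod 11).
  i = 4 (α = 4): (4−3)(4−7)(4−9)(4−2) = 1·(−3)·(−5)·2 = 30 ≡ 8, so v_4 = 8^{−1} = 7 (mod 11).
  i = 5 (α = 2): (2−3)(2−7)(2−9)(2−4) = (−1)·(−5)·(−7)·(−2) = 70 ≡ 4, so v_5 = 4^{−1} = 3 (mod 11).
  v = [5, 1, 6, 7, 3].
Step 2: syndromes of r = [3, 3, 2, 1, 5] (all sums mod 11).
  S_0 = Σ v_i r_i = 5·3 + 1·3 + 6·2 + 7·1 + 3·5 = 52 ≡ 8.
  S_1 = Σ v_i α_i r_i = 5·3·3 + 1·7·3 + 6·9·2 + 7·4·1 + 3·2·5 = 232 ≡ 1.
  α_i^2 mod 11 = [9, 5, 4, 5, 4].
  S_2 = Σ v_i α_i^2 r_i = 5·9·3 + 1·5·3 + 6·4·2 + 7·5·1 + 3·4·5 = 293 ≡ 7.
  S = (8, 1, 7) ≠ 0, so r is not a codeword (an error is present).
Step 3: locate the error. For a single error e at position i, S_ℓ = v_i·e·α_i^ℓ, so α_err = S_1/S_0.
  S_0^{−1} = 8^{−1} = 7 (mod 11), so α_err = 1·7 = 7 ≡ 7 = α_2. Error position i = 2.
  Consistency check: S_2/S_1 = 7·1 = 7 ≡ 7 = α_err ✓ (single-error assumption holds).
Step 4: error magnitude e = S_0/v_2 = S_0·∏_{j≠2}(α_2 − α_j) = 8·1 = 8 ≡ 8 (mod 11).
Step 5: correct position 2: c_2 = r_2 − e = 3 − 8 ≡ 6 (mod 11). Hence c = [3, 6, 2, 1, 5].
  Check: interpolating c through the α_i gives m(x) = 9 + 9·x (degree < 2) with m(α_i) = c_i for every i, so c is indeed a codeword.


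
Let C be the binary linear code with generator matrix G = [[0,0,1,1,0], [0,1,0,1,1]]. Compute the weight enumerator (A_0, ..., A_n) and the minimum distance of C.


Weight distribution: A_0 = 1, A_2 = 1, A_3 = 2. Minimum distance d = 2.

Enumerate all 2^2 = 4 messages m ∈ F_2^2.
For each, compute codeword c = mG in F_2^5, then tally its weight.
  m = 00 → c = 00000, weight = 0.
  m = 10 → c = 00110, weight = 2.
  m = 01 → c = 01011, weight = 3.
  m = 11 → c = 01101, weight = 3.
Tally weights:
  weight 0: 1 codewords.
  weight 2: 1 codewords.
  weight 3: 2 codewords.
Minimum distance d = smallest w > 0 with A_w > 0 = 2.
Sanity: Σ A_w = 4 = 2^2 = 4 ✓.


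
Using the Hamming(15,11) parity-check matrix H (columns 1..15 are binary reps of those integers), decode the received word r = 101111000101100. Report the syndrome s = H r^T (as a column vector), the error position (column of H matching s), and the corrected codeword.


s = (1, 1, 1, 0)^T, error position = 14, corrected codeword c = 101111000101110

Compute s = H r^T mod 2 one row at a time:
  s_1 = 0 + 0 + 1 + 0 + 1 + 1 + 0 + 0 = 3 ≡ 1 (mod 2).
  s_2 = 1 + 1 + 1 + 0 + 1 + 1 + 0 + 0 = 5 ≡ 1 (mod 2).
  s_3 = 0 + 1 + 1 + 0 + 1 + 0 + 0 + 0 = 3 ≡ 1 (mod 2).
  s_4 = 1 + 1 + 1 + 0 + 0 + 0 + 1 + 0 = 4 ≡ 0 (mod 2).
s = (1, 1, 1, 0)^T — this equals column 14 of H (binary 1110), so error is at position 14.
Correct: flip bit 14 of r = 101111000101100 to get c = 101111000101110.


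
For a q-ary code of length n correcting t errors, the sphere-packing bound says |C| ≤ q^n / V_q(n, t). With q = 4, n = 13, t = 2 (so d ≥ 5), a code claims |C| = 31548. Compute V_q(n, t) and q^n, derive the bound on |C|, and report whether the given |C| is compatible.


V_q(n, t) = 742, q^n = 67108864, Hamming bound = 90443, |C| = 31548 ≤ bound (satisfied).

Step 1: Compute V_q(n, t) = Σ_{j=0}^2 C(n, j) (q−1)^j.
  j = 0: C(13,0)·(3)^0 = 1·1 = 1.
  j = 1: C(13,1)·(3)^1 = 13·3 = 39.
  j = 2: C(13,2)·(3)^2 = 78·9 = 702.
  V_q(n, t) = 1 + 39 + 702 = 742.
Step 2: q^n = 4^13 = 67108864.
Step 3: Hamming bound ⌊q^n / V_q(n,t)⌋ = ⌊67108864/742⌋ = 90443.
Step 4: Compare |C| = 31548 to 90443: satisfied.
The claimed |C| lies below the Hamming bound.


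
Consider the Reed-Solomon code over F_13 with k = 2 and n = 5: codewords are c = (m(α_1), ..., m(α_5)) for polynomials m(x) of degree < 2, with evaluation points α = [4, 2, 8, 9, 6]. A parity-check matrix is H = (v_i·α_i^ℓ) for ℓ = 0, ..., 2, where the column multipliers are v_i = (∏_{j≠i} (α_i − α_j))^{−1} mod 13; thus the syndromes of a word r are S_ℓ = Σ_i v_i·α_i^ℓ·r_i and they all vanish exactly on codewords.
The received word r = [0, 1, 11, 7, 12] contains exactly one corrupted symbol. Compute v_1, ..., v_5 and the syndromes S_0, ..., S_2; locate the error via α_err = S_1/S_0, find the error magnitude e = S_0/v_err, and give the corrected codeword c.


S = (3, 1, 9), error at position 4, error magnitude e = 3, c = [0, 1, 11, 4, 12].

Step 1: column multipliers v_i = (∏_{j≠i}(α_i − α_j))^{−1} mod 13.
  i = 1 (α = 4): (4−2)(4−8)(4−9)(4−6) = 2·(−4)·(−5)·(−2) = −80 ≡ 11, so v_1 = 11^{−1} = 6 (mod 13).
  i = 2 (α = 2): (2−4)(2−8)(2−9)(2−6) = (−2)·(−6)·(−7)·(−4) = 336 ≡ 11, so v_2 = 11^{−1} = 6 (mod 13).
  i = 3 (α = 8): (8−4)(8−2)(8−9)(8−6) = 4·6·(−1)·2 = −48 ≡ 4, so v_3 = 4^{−1} = 10 (mod 13).
  i = 4 (α = 9): (9−4)(9−2)(9−8)(9−6) = 5·7·1·3 = 105 ≡ 1, so v_4 = 1^{−1} = 1 (mod 13).
  i = 5 (α = 6): (6−4)(6−2)(6−8)(6−9) = 2·4·(−2)·(−3) = 48 ≡ 9, so v_5 = 9^{−1} = 3 (mod 13).
  v = [6, 6, 10, 1, 3].
Step 2: syndromes of r = [0, 1, 11, 7, 12] (all sums mod 13).
  S_0 = Σ v_i r_i = 6·0 + 6·1 + 10·11 + 1·7 + 3·12 = 159 ≡ 3.
  S_1 = Σ v_i α_i r_i = 6·4·0 + 6·2·1 + 10·8·11 + 1·9·7 + 3·6·12 = 1171 ≡ 1.
  α_i^2 mod 13 = [3, 4, 12, 3, 10].
  S_2 = Σ v_i α_i^2 r_i = 6·3·0 + 6·4·1 + 10·12·11 + 1·3·7 + 3·10·12 = 1725 ≡ 9.
  S = (3, 1, 9) ≠ 0, so r is not a codeword (an error is present).
Step 3: locate the error. For a single error e at position i, S_ℓ = v_i·e·α_i^ℓ, so α_err = S_1/S_0.
  S_0^{−1} = 3^{−1} = 9 (mod 13), so α_err = 1·9 = 9 ≡ 9 = α_4. Error position i = 4.
  Consistency check: S_2/S_1 = 9·1 = 9 ≡ 9 = α_err ✓ (single-error assumption holds).
Step 4: error magnitude e = S_0/v_4 = S_0·∏_{j≠4}(α_4 − α_j) = 3·1 = 3 ≡ 3 (mod 13).
Step 5: correct position 4: c_4 = r_4 − e = 7 − 3 ≡ 4 (mod 13). Hence c = [0, 1, 11, 4, 12].
  Check: interpolating c through the α_i gives m(x) = 2 + 6·x (degree < 2) with m(α_i) = c_i for every i, so c is indeed a codeword.


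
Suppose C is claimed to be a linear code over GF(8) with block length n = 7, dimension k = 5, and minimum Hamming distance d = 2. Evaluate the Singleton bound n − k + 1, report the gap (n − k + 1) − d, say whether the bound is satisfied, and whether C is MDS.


Singleton RHS = n − k + 1 = 3, slack = 1, bound satisfied, not MDS.

Singleton bound: d ≤ n − k + 1.
Here n = 7, k = 5, so n − k + 1 = 3.
Given d = 2, check d ≤ 3: YES.
Slack = (n − k + 1) − d = 1.
The code is NOT MDS (slack = 1 > 0).
Description: the claimed parameters are [7, 5, 2]_8; such a code would be non-MDS.


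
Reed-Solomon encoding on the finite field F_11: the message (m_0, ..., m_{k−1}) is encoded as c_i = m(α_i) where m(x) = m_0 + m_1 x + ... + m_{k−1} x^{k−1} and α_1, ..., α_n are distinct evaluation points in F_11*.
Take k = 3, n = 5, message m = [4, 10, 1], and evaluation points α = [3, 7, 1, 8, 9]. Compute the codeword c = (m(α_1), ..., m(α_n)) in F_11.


c = [10, 2, 4, 5, 10]

Message polynomial: m(x) = 4 + 10·x + 1·x^2 (mod 11).
For each evaluation point α_i, compute m(α_i) mod 11:
  α_1 = 3: Horner steps 1 → 2 → 10, so m(3) = 10.
  α_2 = 7: Horner steps 1 → 6 → 2, so m(7) = 2.
  α_3 = 1: Horner steps 1 → 0 → 4, so m(1) = 4.
  α_4 = 8: Horner steps 1 → 7 → 5, so m(8) = 5.
  α_5 = 9: Horner steps 1 → 8 → 10, so m(9) = 10.
Codeword c = [10, 2, 4, 5, 10] ∈ F_11^5.


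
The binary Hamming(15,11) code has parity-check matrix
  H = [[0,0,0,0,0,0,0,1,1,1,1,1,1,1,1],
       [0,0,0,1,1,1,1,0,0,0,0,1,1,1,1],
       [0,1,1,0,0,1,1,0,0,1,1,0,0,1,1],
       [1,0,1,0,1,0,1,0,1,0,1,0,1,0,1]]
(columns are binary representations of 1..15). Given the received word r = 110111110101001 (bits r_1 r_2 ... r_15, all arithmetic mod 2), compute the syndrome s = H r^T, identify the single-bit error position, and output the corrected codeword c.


s = (0, 0, 1, 0)^T, error position = 2, corrected codeword c = 100111110101001

Compute s = H r^T mod 2 one row at a time:
  s_1 = 1 + 0 + 1 + 0 + 1 + 0 + 0 + 1 = 4 ≡ 0 (mod 2).
  s_2 = 1 + 1 + 1 + 1 + 1 + 0 + 0 + 1 = 6 ≡ 0 (mod 2).
  s_3 = 1 + 0 + 1 + 1 + 1 + 0 + 0 + 1 = 5 ≡ 1 (mod 2).
  s_4 = 1 + 0 + 1 + 1 + 0 + 0 + 0 + 1 = 4 ≡ 0 (mod 2).
s = (0, 0, 1, 0)^T — this equals column 2 of H (binary 0010), so error is at position 2.
Correct: flip bit 2 of r = 110111110101001 to get c = 100111110101001.


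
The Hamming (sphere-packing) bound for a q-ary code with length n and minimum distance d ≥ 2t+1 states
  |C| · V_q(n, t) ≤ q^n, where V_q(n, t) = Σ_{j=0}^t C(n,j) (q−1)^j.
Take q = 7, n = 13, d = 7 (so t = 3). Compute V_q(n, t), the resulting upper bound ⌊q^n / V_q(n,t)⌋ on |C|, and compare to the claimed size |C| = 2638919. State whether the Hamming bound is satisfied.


V_q(n, t) = 64663, q^n = 96889010407, Hamming bound = 1498368, |C| = 2638919 > bound (violated).

Step 1: Compute V_q(n, t) = Σ_{j=0}^3 C(n, j) (q−1)^j.
  j = 0: C(13,0)·(6)^0 = 1·1 = 1.
  j = 1: C(13,1)·(6)^1 = 13·6 = 78.
  j = 2: C(13,2)·(6)^2 = 78·36 = 2808.
  j = 3: C(13,3)·(6)^3 = 286·216 = 61776.
  V_q(n, t) = 1 + 78 + 2808 + 61776 = 64663.
Step 2: q^n = 7^13 = 96889010407.
Step 3: Hamming bound ⌊q^n / V_q(n,t)⌋ = ⌊96889010407/64663⌋ = 1498368.
Step 4: Compare |C| = 2638919 to 1498368: violated.
The claimed |C| lies above the Hamming bound, so no 7-ary code of length 13 with d ≥ 7 can have 2638919 codewords.


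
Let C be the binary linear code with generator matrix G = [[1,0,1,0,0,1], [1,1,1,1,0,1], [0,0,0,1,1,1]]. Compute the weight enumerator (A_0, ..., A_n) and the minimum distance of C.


Weight distribution: A_0 = 1, A_2 = 1, A_3 = 3, A_4 = 2, A_5 = 1. Minimum distance d = 2.

Enumerate all 2^3 = 8 messages m ∈ F_2^3.
For each, compute codeword c = mG in F_2^6, then tally its weight.
  m = 000 → c = 000000, weight = 0.
  m = 100 → c = 101001, weight = 3.
  m = 010 → c = 111101, weight = 5.
  m = 110 → c = 010100, weight = 2.
  m = 001 → c = 000111, weight = 3.
  m = 101 → c = 101110, weight = 4.
  m = 011 → c = 111010, weight = 4.
  m = 111 → c = 010011, weight = 3.
Tally weights:
  weight 0: 1 codewords.
  weight 2: 1 codewords.
  weight 3: 3 codewords.
  weight 4: 2 codewords.
  weight 5: 1 codewords.
Minimum distance d = smallest w > 0 with A_w > 0 = 2.
Sanity: Σ A_w = 8 = 2^3 = 8 ✓.


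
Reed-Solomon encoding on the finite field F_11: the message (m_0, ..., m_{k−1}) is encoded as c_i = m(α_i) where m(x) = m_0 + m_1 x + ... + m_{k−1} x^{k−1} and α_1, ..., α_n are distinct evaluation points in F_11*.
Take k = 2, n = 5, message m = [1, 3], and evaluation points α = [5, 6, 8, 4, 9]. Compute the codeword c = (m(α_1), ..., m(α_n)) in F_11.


c = [5, 8, 3, 2, 6]

Message polynomial: m(x) = 1 + 3·x (mod 11).
For each evaluation point α_i, compute m(α_i) mod 11:
  α_1 = 5: Horner steps 3 → 5, so m(5) = 5.
  α_2 = 6: Horner steps 3 → 8, so m(6) = 8.
  α_3 = 8: Horner steps 3 → 3, so m(8) = 3.
  α_4 = 4: Horner steps 3 → 2, so m(4) = 2.
  α_5 = 9: Horner steps 3 → 6, so m(9) = 6.
Codeword c = [5, 8, 3, 2, 6] ∈ F_11^5.


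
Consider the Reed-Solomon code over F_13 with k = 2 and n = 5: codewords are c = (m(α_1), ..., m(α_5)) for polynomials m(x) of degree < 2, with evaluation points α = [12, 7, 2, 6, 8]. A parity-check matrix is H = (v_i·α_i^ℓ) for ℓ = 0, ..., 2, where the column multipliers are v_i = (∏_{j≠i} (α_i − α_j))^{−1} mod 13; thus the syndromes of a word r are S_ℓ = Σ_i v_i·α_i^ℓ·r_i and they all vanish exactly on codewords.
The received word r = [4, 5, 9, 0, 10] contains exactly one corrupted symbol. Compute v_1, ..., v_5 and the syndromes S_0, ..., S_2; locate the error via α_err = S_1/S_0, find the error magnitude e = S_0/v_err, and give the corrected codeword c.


S = (4, 8, 3), error at position 3, error magnitude e = 3, c = [4, 5, 6, 0, 10].

Step 1: column multipliers v_i = (∏_{j≠i}(α_i − α_j))^{−1} mod 13.
  i = 1 (α = 12): (12−7)(12−2)(12−6)(12−8) = 5·10·6·4 = 1200 ≡ 4, so v_1 = 4^{−1} = 10 (mod 13).
  i = 2 (α = 7): (7−12)(7−2)(7−6)(7−8) = (−5)·5·1·(−1) = 25 ≡ 12, so v_2 = 12^{−1} = 12 (mod 13).
  i = 3 (α = 2): (2−12)(2−7)(2−6)(2−8) = (−10)·(−5)·(−4)·(−6) = 1200 ≡ 4, so v_3 = 4^{−1} = 10 (mod 13).
  i = 4 (α = 6): (6−12)(6−7)(6−2)(6−8) = (−6)·(−1)·4·(−2) = −48 ≡ 4, so v_4 = 4^{−1} = 10 (mod 13).
  i = 5 (α = 8): (8−12)(8−7)(8−2)(8−6) = (−4)·1·6·2 = −48 ≡ 4, so v_5 = 4^{−1} = 10 (mod 13).
  v = [10, 12, 10, 10, 10].
Step 2: syndromes of r = [4, 5, 9, 0, 10] (all sums mod 13).
  S_0 = Σ v_i r_i = 10·4 + 12·5 + 10·9 + 10·0 + 10·10 = 290 ≡ 4.
  S_1 = Σ v_i α_i r_i = 10·12·4 + 12·7·5 + 10·2·9 + 10·6·0 + 10·8·10 = 1880 ≡ 8.
  α_i^2 mod 13 = [1, 10, 4, 10, 12].
  S_2 = Σ v_i α_i^2 r_i = 10·1·4 + 12·10·5 + 10·4·9 + 10·10·0 + 10·12·10 = 2200 ≡ 3.
  S = (4, 8, 3) ≠ 0, so r is not a codeword (an error is present).
Step 3: locate the error. For a single error e at position i, S_ℓ = v_i·e·α_i^ℓ, so α_err = S_1/S_0.
  S_0^{−1} = 4^{−1} = 10 (mod 13), so α_err = 8·10 = 80 ≡ 2 = α_3. Error position i = 3.
  Consistency check: S_2/S_1 = 3·5 = 15 ≡ 2 = α_err ✓ (single-error assumption holds).
Step 4: error magnitude e = S_0/v_3 = S_0·∏_{j≠3}(α_3 − α_j) = 4·4 = 16 ≡ 3 (mod 13).
Step 5: correct position 3: c_3 = r_3 − e = 9 − 3 ≡ 6 (mod 13). Hence c = [4, 5, 6, 0, 10].
  Check: interpolating c through the α_i gives m(x) = 9 + 5·x (degree < 2) with m(α_i) = c_i for every i, so c is indeed a codeword.


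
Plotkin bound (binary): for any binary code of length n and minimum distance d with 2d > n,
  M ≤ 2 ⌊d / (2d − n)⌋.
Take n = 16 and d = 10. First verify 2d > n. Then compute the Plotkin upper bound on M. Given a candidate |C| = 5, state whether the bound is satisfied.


Plotkin bound M ≤ 4; given |C| = 5 > bound (violated).

Check applicability: 2d = 20, n = 16.
2d − n = 4 > 0, so Plotkin applies.
Compute d/(2d−n) = 10/4 ≈ 2.5000.
⌊d/(2d−n)⌋ = 2.
Plotkin bound: M ≤ 2·2 = 4.
Given |C| = 5, check: VIOLATED.
This |C| is above the Plotkin bound, so no binary code with n = 16, d = 10 and 5 codewords exists.
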